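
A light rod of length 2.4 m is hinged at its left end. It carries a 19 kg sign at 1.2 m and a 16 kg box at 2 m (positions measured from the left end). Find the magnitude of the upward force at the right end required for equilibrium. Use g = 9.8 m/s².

F ≈ 224 N

Taking torques about the left end:
Sign: 19 × 9.8 = 186.2 N down at 1.2 m → arm 1.2 m, τ = 186.2 × 1.2 = 223.4 N·m clockwise.
Box: 16 × 9.8 = 156.8 N down at 2 m → arm 2 m, τ = 156.8 × 2 = 313.6 N·m clockwise.
Net moment of the loads = 537 N·m clockwise.
The upward force F acts at the right end, arm 2.4 m, giving F × 2.4 counterclockwise.
Balancing moments: F × 2.4 = 537, giving F = 537 / 2.4 = 224 N.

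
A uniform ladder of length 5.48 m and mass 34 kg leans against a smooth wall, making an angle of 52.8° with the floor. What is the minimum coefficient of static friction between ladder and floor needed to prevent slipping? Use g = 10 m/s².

Take moments about the foot of the ladder.
Ladder weight 34×10 = 340 N acts at 2.74 m along the ladder; its horizontal arm is 2.74·cos52.8° = 1.657 m → τ = 563.4 N·m clockwise.
Wall normal N acts horizontally at the top; its moment arm is the height L sinθ = 5.48·sin52.8° = 4.365 m, counterclockwise.
Balancing moments: N × 4.365 = 563.4, giving N = 129.1 N.
ΣFx = 0 ⇒ f = N_wall = 129.1 N. ΣFy = 0 ⇒ N_floor = 340 N.
μ_min = f / N_floor = 129.1 / 340 = 0.38.

μ_min ≈ 0.38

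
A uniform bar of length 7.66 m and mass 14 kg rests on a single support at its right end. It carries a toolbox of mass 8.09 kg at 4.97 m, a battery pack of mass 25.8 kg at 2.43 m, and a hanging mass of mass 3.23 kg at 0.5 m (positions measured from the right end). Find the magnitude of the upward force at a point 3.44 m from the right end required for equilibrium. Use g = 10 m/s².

Sum moments about the right end (the unknown pivot reaction has zero arm there).
Beam weight: 14 × 10 = 140 N down at 3.83 m → arm 3.83 m, τ = 140 × 3.83 = 536.2 N·m counterclockwise.
Toolbox: 8.09 × 10 = 80.9 N down at 4.97 m → arm 4.97 m, τ = 80.9 × 4.97 = 402.1 N·m counterclockwise.
Battery pack: 25.8 × 10 = 258 N down at 2.43 m → arm 2.43 m, τ = 258 × 2.43 = 626.9 N·m counterclockwise.
Hanging mass: 3.23 × 10 = 32.3 N down at 0.5 m → arm 0.5 m, τ = 32.3 × 0.5 = 16.15 N·m counterclockwise.
Net moment of the loads = 1581 N·m counterclockwise.
The upward force F acts at a point 3.44 m from the right end, arm 3.44 m, giving F × 3.44 clockwise.
Setting net torque to zero: F × 3.44 = 1581 → F = 1581 / 3.44 = 460 N.

F ≈ 460 N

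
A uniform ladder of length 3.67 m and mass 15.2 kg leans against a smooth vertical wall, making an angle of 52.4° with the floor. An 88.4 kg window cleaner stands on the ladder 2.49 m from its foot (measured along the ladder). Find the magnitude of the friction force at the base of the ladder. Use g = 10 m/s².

Take moments about the foot of the ladder.
Ladder weight 15.2×10 = 152 N acts at 1.835 m along the ladder; its horizontal arm is 1.835·cos52.4° = 1.12 m → τ = 170.2 N·m clockwise.
Window cleaner: 88.4×10 = 884 N at 2.49 m → arm 1.519 m → τ = 1343 N·m clockwise.
Wall normal N acts horizontally at the top; its moment arm is the height L sinθ = 3.67·sin52.4° = 2.908 m, counterclockwise.
Setting net torque to zero: N × 2.908 = 1513 → N = 520 N.
ΣFx = 0: friction at the foot balances the wall's push, so f = N_wall = 520 N.

f ≈ 520 N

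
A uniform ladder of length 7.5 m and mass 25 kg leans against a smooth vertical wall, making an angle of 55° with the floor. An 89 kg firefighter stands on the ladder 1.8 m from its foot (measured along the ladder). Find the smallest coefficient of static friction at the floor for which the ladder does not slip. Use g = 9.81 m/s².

μ_min ≈ 0.208

About the foot of the ladder:
Ladder weight 25×9.81 = 245.2 N acts at 3.75 m along the ladder; its horizontal arm is 3.75·cos55° = 2.151 m → τ = 527.4 N·m clockwise.
Firefighter: 89×9.81 = 873.1 N at 1.8 m → arm 1.032 m → τ = 901 N·m clockwise.
Wall normal N acts horizontally at the top; its moment arm is the height L sinθ = 7.5·sin55° = 6.144 m, counterclockwise.
Balancing moments: N × 6.144 = 1428, giving N = 232.4 N.
ΣFx = 0 ⇒ f = N_wall = 232.4 N. ΣFy = 0 ⇒ N_floor = 1118 N.
μ_min = f / N_floor = 232.4 / 1118 = 0.208.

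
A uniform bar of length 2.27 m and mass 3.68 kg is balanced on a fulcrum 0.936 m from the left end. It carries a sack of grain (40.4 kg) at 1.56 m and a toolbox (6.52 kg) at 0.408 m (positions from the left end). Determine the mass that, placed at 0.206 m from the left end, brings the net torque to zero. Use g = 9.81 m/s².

Sum moments about the fulcrum (at 0.936 m from the left end) (the support reaction has zero arm there).
Beam weight: 3.68 × 9.81 = 36.1 N down at 1.135 m → arm 0.199 m, τ = 36.1 × 0.199 = 7.184 N·m clockwise.
Sack of grain: 40.4 × 9.81 = 396.3 N down at 1.56 m → arm 0.624 m, τ = 396.3 × 0.624 = 247.3 N·m clockwise.
Toolbox: 6.52 × 9.81 = 63.96 N down at 0.408 m → arm 0.528 m, τ = 63.96 × 0.528 = 33.77 N·m counterclockwise.
Net moment of known loads = 220.7 N·m clockwise.
An unknown mass m at 0.206 m has arm 0.73 m; its moment is m·g·0.73 counterclockwise.
For rotational equilibrium, m × 9.81 × 0.73 = 220.7, so m = 220.7 / (9.81 × 0.73) = 30.8 kg.

m ≈ 30.8 kg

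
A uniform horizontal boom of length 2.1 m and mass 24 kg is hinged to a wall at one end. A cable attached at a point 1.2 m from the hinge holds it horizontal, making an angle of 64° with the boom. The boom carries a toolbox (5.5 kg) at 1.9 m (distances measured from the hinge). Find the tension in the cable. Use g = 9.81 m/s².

Sum moments about the hinge (the unknown hinge reaction has zero arm there).
Beam weight: 24 × 9.81 = 235.4 N down at 1.05 m → arm 1.05 m, τ = 235.4 × 1.05 = 247.2 N·m clockwise.
Toolbox: 5.5 × 9.81 = 53.96 N down at 1.9 m → arm 1.9 m, τ = 53.96 × 1.9 = 102.5 N·m clockwise.
Total clockwise load moment = 349.7 N·m.
The cable tension T acts at 1.2 m; only its component perpendicular to the boom, T sinθ, produces torque. sin 64° = 0.8988.
Στ = 0 ⇒ T × 1.2 × 0.8988 = 349.7 ⇒ T = 349.7 / 1.079 = 324 N.

T ≈ 324 N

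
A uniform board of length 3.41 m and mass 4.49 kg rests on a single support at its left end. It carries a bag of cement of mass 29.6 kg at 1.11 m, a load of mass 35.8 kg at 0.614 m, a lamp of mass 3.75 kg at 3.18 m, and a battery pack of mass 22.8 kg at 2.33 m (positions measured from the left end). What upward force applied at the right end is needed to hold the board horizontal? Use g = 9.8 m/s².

F ≈ 367 N

Take moments about the left end.
Beam weight: 4.49 × 9.8 = 44 N down at 1.705 m → arm 1.705 m, τ = 44 × 1.705 = 75.02 N·m clockwise.
Bag of cement: 29.6 × 9.8 = 290.1 N down at 1.11 m → arm 1.11 m, τ = 290.1 × 1.11 = 322 N·m clockwise.
Load: 35.8 × 9.8 = 350.8 N down at 0.614 m → arm 0.614 m, τ = 350.8 × 0.614 = 215.4 N·m clockwise.
Lamp: 3.75 × 9.8 = 36.75 N down at 3.18 m → arm 3.18 m, τ = 36.75 × 3.18 = 116.9 N·m clockwise.
Battery pack: 22.8 × 9.8 = 223.4 N down at 2.33 m → arm 2.33 m, τ = 223.4 × 2.33 = 520.5 N·m clockwise.
Net moment of the loads = 1250 N·m clockwise.
The upward force F acts at the right end, arm 3.41 m, giving F × 3.41 counterclockwise.
Balancing moments: F × 3.41 = 1250, giving F = 1250 / 3.41 = 367 N.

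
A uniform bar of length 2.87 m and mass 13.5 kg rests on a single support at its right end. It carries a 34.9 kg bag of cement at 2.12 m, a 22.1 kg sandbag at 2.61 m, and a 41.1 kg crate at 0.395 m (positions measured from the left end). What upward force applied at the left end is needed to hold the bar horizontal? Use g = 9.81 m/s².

Sum moments about the right end (the unknown pivot reaction has zero arm there).
Beam weight: 13.5 × 9.81 = 132.4 N down at 1.435 m → arm 1.435 m, τ = 132.4 × 1.435 = 190 N·m counterclockwise.
Bag of cement: 34.9 × 9.81 = 342.4 N down at 2.12 m → arm 0.75 m, τ = 342.4 × 0.75 = 256.8 N·m counterclockwise.
Sandbag: 22.1 × 9.81 = 216.8 N down at 2.61 m → arm 0.26 m, τ = 216.8 × 0.26 = 56.37 N·m counterclockwise.
Crate: 41.1 × 9.81 = 403.2 N down at 0.395 m → arm 2.475 m, τ = 403.2 × 2.475 = 997.9 N·m counterclockwise.
Net moment of the loads = 1501 N·m counterclockwise.
The upward force F acts at the left end, arm 2.87 m, giving F × 2.87 clockwise.
Στ = 0 ⇒ F × 2.87 = 1501 ⇒ F = 1501 / 2.87 = 523 N.

F ≈ 523 N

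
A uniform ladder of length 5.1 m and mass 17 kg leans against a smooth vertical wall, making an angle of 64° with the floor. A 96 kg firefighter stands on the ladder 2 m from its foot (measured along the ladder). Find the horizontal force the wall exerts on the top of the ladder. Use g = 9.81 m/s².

N_wall ≈ 221 N

Sum moments about the foot of the ladder (the floor normal and friction both act there and drop out).
Ladder weight 17×9.81 = 166.8 N acts at 2.55 m along the ladder; its horizontal arm is 2.55·cos64° = 1.118 m → τ = 186.5 N·m clockwise.
Firefighter: 96×9.81 = 941.8 N at 2 m → arm 0.8767 m → τ = 825.7 N·m clockwise.
Wall normal N acts horizontally at the top; its moment arm is the height L sinθ = 5.1·sin64° = 4.584 m, counterclockwise.
For rotational equilibrium, N × 4.584 = 1012, so N = 221 N.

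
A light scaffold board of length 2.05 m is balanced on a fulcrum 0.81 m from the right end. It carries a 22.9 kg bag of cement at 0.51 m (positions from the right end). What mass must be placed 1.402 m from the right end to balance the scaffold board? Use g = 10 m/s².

m ≈ 11.6 kg

Take moments about the fulcrum (at 0.81 m from the right end).
Bag of cement: 22.9 × 10 = 229 N down at 0.51 m → arm 0.3 m, τ = 229 × 0.3 = 68.7 N·m clockwise.
Net moment of known loads = 68.7 N·m clockwise.
An unknown mass m at 1.402 m has arm 0.592 m; its moment is m·g·0.592 counterclockwise.
Balancing moments: m × 10 × 0.592 = 68.7, giving m = 68.7 / (10 × 0.592) = 11.6 kg.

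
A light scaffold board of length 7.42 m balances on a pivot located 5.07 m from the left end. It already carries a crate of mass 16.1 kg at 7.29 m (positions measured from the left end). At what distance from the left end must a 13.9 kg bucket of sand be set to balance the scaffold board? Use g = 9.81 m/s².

Take moments about the pivot (at 5.07 m from the left end).
Crate: 16.1 × 9.81 = 157.9 N down at 7.29 m → arm 2.22 m, τ = 157.9 × 2.22 = 350.5 N·m clockwise.
Net moment of existing loads = 350.5 N·m clockwise.
The bucket of sand weighs 13.9 × 9.81 = 136.4 N and must supply an equal counterclockwise moment, so its lever arm about the pivot is 350.5 / 136.4 = 2.57 m.
That puts it at 5.07 − 2.57 = 2.5 m from the left end.

x ≈ 2.5 m from the left end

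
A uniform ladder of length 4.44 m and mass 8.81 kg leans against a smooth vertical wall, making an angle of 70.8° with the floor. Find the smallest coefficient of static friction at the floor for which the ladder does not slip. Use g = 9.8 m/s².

μ_min ≈ 0.174

Taking torques about the foot of the ladder:
Ladder weight 8.81×9.8 = 86.34 N acts at 2.22 m along the ladder; its horizontal arm is 2.22·cos70.8° = 0.7301 m → τ = 63.04 N·m clockwise.
Wall normal N acts horizontally at the top; its moment arm is the height L sinθ = 4.44·sin70.8° = 4.193 m, counterclockwise.
Στ = 0 ⇒ N × 4.193 = 63.04 ⇒ N = 15.03 N.
ΣFx = 0 ⇒ f = N_wall = 15.03 N. ΣFy = 0 ⇒ N_floor = 86.34 N.
μ_min = f / N_floor = 15.03 / 86.34 = 0.174.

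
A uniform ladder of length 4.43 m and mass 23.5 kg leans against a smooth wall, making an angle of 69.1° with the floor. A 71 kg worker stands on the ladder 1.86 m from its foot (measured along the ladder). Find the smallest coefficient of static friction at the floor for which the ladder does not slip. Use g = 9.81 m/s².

Take moments about the foot of the ladder.
Ladder weight 23.5×9.81 = 230.5 N acts at 2.215 m along the ladder; its horizontal arm is 2.215·cos69.1° = 0.7902 m → τ = 182.1 N·m clockwise.
Worker: 71×9.81 = 696.5 N at 1.86 m → arm 0.6635 m → τ = 462.1 N·m clockwise.
Wall normal N acts horizontally at the top; its moment arm is the height L sinθ = 4.43·sin69.1° = 4.139 m, counterclockwise.
Στ = 0 ⇒ N × 4.139 = 644.2 ⇒ N = 155.6 N.
ΣFx = 0 ⇒ f = N_wall = 155.6 N. ΣFy = 0 ⇒ N_floor = 927 N.
μ_min = f / N_floor = 155.6 / 927 = 0.168.

μ_min ≈ 0.168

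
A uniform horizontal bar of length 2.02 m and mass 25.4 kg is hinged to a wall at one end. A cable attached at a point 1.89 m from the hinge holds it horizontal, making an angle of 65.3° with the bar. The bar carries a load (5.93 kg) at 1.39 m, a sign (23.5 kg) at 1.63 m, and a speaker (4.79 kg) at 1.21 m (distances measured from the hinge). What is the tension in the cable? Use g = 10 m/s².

About the hinge:
Beam weight: 25.4 × 10 = 254 N down at 1.01 m → arm 1.01 m, τ = 254 × 1.01 = 256.5 N·m clockwise.
Load: 5.93 × 10 = 59.3 N down at 1.39 m → arm 1.39 m, τ = 59.3 × 1.39 = 82.43 N·m clockwise.
Sign: 23.5 × 10 = 235 N down at 1.63 m → arm 1.63 m, τ = 235 × 1.63 = 383 N·m clockwise.
Speaker: 4.79 × 10 = 47.9 N down at 1.21 m → arm 1.21 m, τ = 47.9 × 1.21 = 57.96 N·m clockwise.
Total clockwise load moment = 779.9 N·m.
The cable tension T acts at 1.89 m; only its component perpendicular to the bar, T sinθ, produces torque. sin 65.3° = 0.9085.
Στ = 0 ⇒ T × 1.89 × 0.9085 = 779.9 ⇒ T = 779.9 / 1.717 = 454 N.

T ≈ 454 N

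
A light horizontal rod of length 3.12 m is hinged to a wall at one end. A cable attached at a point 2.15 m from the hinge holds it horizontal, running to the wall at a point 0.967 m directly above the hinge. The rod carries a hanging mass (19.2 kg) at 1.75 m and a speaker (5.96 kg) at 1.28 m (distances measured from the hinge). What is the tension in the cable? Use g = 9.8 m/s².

T ≈ 458 N

Choose the hinge as the axis so the unknown hinge reaction has zero arm there.
Hanging mass: 19.2 × 9.8 = 188.2 N down at 1.75 m → arm 1.75 m, τ = 188.2 × 1.75 = 329.3 N·m clockwise.
Speaker: 5.96 × 9.8 = 58.41 N down at 1.28 m → arm 1.28 m, τ = 58.41 × 1.28 = 74.76 N·m clockwise.
Total clockwise load moment = 404.1 N·m.
The cable tension T acts at 2.15 m; only its component perpendicular to the rod, T sinθ, produces torque. sinθ = h/√(h²+d²) = 0.967/√(0.967²+2.15²) = 0.4102.
Στ = 0 ⇒ T × 2.15 × 0.4102 = 404.1 ⇒ T = 404.1 / 0.8819 = 458 N.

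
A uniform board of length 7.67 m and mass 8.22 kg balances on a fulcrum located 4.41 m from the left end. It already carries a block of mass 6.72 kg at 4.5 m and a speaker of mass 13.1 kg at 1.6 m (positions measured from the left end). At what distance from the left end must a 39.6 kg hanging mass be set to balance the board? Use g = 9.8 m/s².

Sum moments about the fulcrum (at 4.41 m from the left end) (the support reaction has zero arm there).
Beam weight: 8.22 × 9.8 = 80.56 N down at 3.835 m → arm 0.575 m, τ = 80.56 × 0.575 = 46.32 N·m counterclockwise.
Block: 6.72 × 9.8 = 65.86 N down at 4.5 m → arm 0.09 m, τ = 65.86 × 0.09 = 5.927 N·m clockwise.
Speaker: 13.1 × 9.8 = 128.4 N down at 1.6 m → arm 2.81 m, τ = 128.4 × 2.81 = 360.8 N·m counterclockwise.
Net moment of existing loads = 401.2 N·m counterclockwise.
The hanging mass weighs 39.6 × 9.8 = 388.1 N and must supply an equal clockwise moment, so its lever arm about the fulcrum is 401.2 / 388.1 = 1.03 m.
That puts it at 4.41 + 1.03 = 5.44 m from the left end.

x ≈ 5.44 m from the left end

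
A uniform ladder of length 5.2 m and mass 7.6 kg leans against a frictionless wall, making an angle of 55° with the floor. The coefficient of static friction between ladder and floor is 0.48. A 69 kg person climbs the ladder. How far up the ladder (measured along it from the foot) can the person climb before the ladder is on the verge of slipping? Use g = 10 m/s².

d ≈ 3.67 m

Sum moments about the foot of the ladder (the floor normal and friction both act there and drop out).
Ladder weight 7.6×10 = 76 N acts at 2.6 m along the ladder; its horizontal arm is 2.6·cos55° = 1.491 m → τ = 113.3 N·m clockwise.
Person weight 69×10 = 690 N at distance d → arm d·cos55° → τ = 690·d·0.5736 clockwise.
Wall normal N at the top has arm L sinθ = 4.26 m counterclockwise, so Στ = 0 gives N·4.26 = 113.3 + 395.8·d.
ΣFy = 0 ⇒ N_floor = 766 N, so the maximum friction is μ_s·N_floor = 0.48×766 = 367.7 N. ΣFx = 0 ⇒ N_wall = f, so at the slipping point N = 367.7 N.
Substituting: 367.7×4.26 = 113.3 + 395.8·d ⇒ d = (1566 − 113.3) / 395.8 = 3.67 m.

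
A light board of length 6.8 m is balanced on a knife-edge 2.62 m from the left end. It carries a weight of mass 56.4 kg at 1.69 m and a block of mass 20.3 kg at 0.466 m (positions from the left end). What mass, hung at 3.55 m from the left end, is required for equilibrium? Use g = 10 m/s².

Take moments about the knife-edge (at 2.62 m from the left end).
Weight: 56.4 × 10 = 564 N down at 1.69 m → arm 0.93 m, τ = 564 × 0.93 = 524.5 N·m counterclockwise.
Block: 20.3 × 10 = 203 N down at 0.466 m → arm 2.154 m, τ = 203 × 2.154 = 437.3 N·m counterclockwise.
Net moment of known loads = 961.8 N·m counterclockwise.
An unknown mass m at 3.55 m has arm 0.93 m; its moment is m·g·0.93 clockwise.
Balancing moments: m × 10 × 0.93 = 961.8, giving m = 961.8 / (10 × 0.93) = 103 kg.

m ≈ 103 kg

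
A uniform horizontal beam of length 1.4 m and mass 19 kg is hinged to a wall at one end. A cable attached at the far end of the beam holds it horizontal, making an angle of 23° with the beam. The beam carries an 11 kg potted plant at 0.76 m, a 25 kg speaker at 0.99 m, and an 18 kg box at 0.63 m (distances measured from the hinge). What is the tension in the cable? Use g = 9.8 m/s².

T ≈ 1030 N

About the hinge:
Beam weight: 19 × 9.8 = 186.2 N down at 0.7 m → arm 0.7 m, τ = 186.2 × 0.7 = 130.3 N·m clockwise.
Potted plant: 11 × 9.8 = 107.8 N down at 0.76 m → arm 0.76 m, τ = 107.8 × 0.76 = 81.93 N·m clockwise.
Speaker: 25 × 9.8 = 245 N down at 0.99 m → arm 0.99 m, τ = 245 × 0.99 = 242.6 N·m clockwise.
Box: 18 × 9.8 = 176.4 N down at 0.63 m → arm 0.63 m, τ = 176.4 × 0.63 = 111.1 N·m clockwise.
Total clockwise load moment = 565.9 N·m.
The cable tension T acts at 1.4 m; only its component perpendicular to the beam, T sinθ, produces torque. sin 23° = 0.3907.
Στ = 0 ⇒ T × 1.4 × 0.3907 = 565.9 ⇒ T = 565.9 / 0.547 = 1030 N.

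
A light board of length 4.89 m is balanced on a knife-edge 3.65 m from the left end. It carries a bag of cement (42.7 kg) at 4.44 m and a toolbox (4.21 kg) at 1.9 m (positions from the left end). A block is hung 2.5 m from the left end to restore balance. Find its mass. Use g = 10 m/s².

m ≈ 22.9 kg

About the knife-edge (at 3.65 m from the left end):
Bag of cement: 42.7 × 10 = 427 N down at 4.44 m → arm 0.79 m, τ = 427 × 0.79 = 337.3 N·m clockwise.
Toolbox: 4.21 × 10 = 42.1 N down at 1.9 m → arm 1.75 m, τ = 42.1 × 1.75 = 73.67 N·m counterclockwise.
Net moment of known loads = 263.6 N·m clockwise.
An unknown mass m at 2.5 m has arm 1.15 m; its moment is m·g·1.15 counterclockwise.
Balancing moments: m × 10 × 1.15 = 263.6, giving m = 263.6 / (10 × 1.15) = 22.9 kg.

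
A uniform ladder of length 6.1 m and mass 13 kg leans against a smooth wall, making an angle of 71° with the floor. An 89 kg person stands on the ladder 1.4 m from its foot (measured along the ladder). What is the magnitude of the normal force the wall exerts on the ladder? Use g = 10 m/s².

Taking torques about the foot of the ladder:
Ladder weight 13×10 = 130 N acts at 3.05 m along the ladder; its horizontal arm is 3.05·cos71° = 0.993 m → τ = 129.1 N·m clockwise.
Person: 89×10 = 890 N at 1.4 m → arm 0.4558 m → τ = 405.7 N·m clockwise.
Wall normal N acts horizontally at the top; its moment arm is the height L sinθ = 6.1·sin71° = 5.768 m, counterclockwise.
For rotational equilibrium, N × 5.768 = 534.8, so N = 92.7 N.

N_wall ≈ 92.7 N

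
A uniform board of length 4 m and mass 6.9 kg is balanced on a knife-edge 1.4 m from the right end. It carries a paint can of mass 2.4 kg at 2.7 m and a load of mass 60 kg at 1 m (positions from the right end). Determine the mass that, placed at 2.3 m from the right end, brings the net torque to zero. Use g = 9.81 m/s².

m ≈ 18.6 kg

Take moments about the knife-edge (at 1.4 m from the right end).
Beam weight: 6.9 × 9.81 = 67.69 N down at 2 m → arm 0.6 m, τ = 67.69 × 0.6 = 40.61 N·m counterclockwise.
Paint can: 2.4 × 9.81 = 23.54 N down at 2.7 m → arm 1.3 m, τ = 23.54 × 1.3 = 30.6 N·m counterclockwise.
Load: 60 × 9.81 = 588.6 N down at 1 m → arm 0.4 m, τ = 588.6 × 0.4 = 235.4 N·m clockwise.
Net moment of known loads = 164.2 N·m clockwise.
An unknown mass m at 2.3 m has arm 0.9 m; its moment is m·g·0.9 counterclockwise.
Στ = 0 ⇒ m × 9.81 × 0.9 = 164.2 ⇒ m = 164.2 / (9.81 × 0.9) = 18.6 kg.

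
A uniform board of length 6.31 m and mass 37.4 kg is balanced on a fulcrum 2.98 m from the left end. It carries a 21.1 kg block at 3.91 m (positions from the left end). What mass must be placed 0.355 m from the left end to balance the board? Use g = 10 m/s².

m ≈ 9.97 kg

Take moments about the fulcrum (at 2.98 m from the left end).
Beam weight: 37.4 × 10 = 374 N down at 3.155 m → arm 0.175 m, τ = 374 × 0.175 = 65.45 N·m clockwise.
Block: 21.1 × 10 = 211 N down at 3.91 m → arm 0.93 m, τ = 211 × 0.93 = 196.2 N·m clockwise.
Net moment of known loads = 261.6 N·m clockwise.
An unknown mass m at 0.355 m has arm 2.625 m; its moment is m·g·2.625 counterclockwise.
For rotational equilibrium, m × 10 × 2.625 = 261.6, so m = 261.6 / (10 × 2.625) = 9.97 kg.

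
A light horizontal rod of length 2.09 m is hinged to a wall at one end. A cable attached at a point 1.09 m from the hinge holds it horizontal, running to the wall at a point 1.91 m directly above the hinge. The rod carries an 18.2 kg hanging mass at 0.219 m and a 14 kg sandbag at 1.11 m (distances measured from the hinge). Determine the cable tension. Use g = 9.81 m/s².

T ≈ 202 N

About the hinge:
Hanging mass: 18.2 × 9.81 = 178.5 N down at 0.219 m → arm 0.219 m, τ = 178.5 × 0.219 = 39.09 N·m clockwise.
Sandbag: 14 × 9.81 = 137.3 N down at 1.11 m → arm 1.11 m, τ = 137.3 × 1.11 = 152.4 N·m clockwise.
Total clockwise load moment = 191.5 N·m.
The cable tension T acts at 1.09 m; only its component perpendicular to the rod, T sinθ, produces torque. sinθ = h/√(h²+d²) = 1.91/√(1.91²+1.09²) = 0.8685.
Στ = 0 ⇒ T × 1.09 × 0.8685 = 191.5 ⇒ T = 191.5 / 0.9467 = 202 N.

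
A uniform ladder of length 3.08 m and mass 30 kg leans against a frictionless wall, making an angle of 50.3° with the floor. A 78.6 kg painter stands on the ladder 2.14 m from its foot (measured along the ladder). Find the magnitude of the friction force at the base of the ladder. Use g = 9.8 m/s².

Take moments about the foot of the ladder.
Ladder weight 30×9.8 = 294 N acts at 1.54 m along the ladder; its horizontal arm is 1.54·cos50.3° = 0.9837 m → τ = 289.2 N·m clockwise.
Painter: 78.6×9.8 = 770.3 N at 2.14 m → arm 1.367 m → τ = 1053 N·m clockwise.
Wall normal N acts horizontally at the top; its moment arm is the height L sinθ = 3.08·sin50.3° = 2.37 m, counterclockwise.
For rotational equilibrium, N × 2.37 = 1342, so N = 566 N.
ΣFx = 0: friction at the foot balances the wall's push, so f = N_wall = 566 N.

f ≈ 566 N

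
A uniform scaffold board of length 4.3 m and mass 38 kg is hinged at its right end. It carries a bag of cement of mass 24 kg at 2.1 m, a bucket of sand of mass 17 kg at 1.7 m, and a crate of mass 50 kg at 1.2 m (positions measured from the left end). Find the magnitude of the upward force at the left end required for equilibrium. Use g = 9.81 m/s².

Taking torques about the right end:
Beam weight: 38 × 9.81 = 372.8 N down at 2.15 m → arm 2.15 m, τ = 372.8 × 2.15 = 801.5 N·m counterclockwise.
Bag of cement: 24 × 9.81 = 235.4 N down at 2.1 m → arm 2.2 m, τ = 235.4 × 2.2 = 517.9 N·m counterclockwise.
Bucket of sand: 17 × 9.81 = 166.8 N down at 1.7 m → arm 2.6 m, τ = 166.8 × 2.6 = 433.7 N·m counterclockwise.
Crate: 50 × 9.81 = 490.5 N down at 1.2 m → arm 3.1 m, τ = 490.5 × 3.1 = 1521 N·m counterclockwise.
Net moment of the loads = 3274 N·m counterclockwise.
The upward force F acts at the left end, arm 4.3 m, giving F × 4.3 clockwise.
Setting net torque to zero: F × 4.3 = 3274 → F = 3274 / 4.3 = 761 N.

F ≈ 761 N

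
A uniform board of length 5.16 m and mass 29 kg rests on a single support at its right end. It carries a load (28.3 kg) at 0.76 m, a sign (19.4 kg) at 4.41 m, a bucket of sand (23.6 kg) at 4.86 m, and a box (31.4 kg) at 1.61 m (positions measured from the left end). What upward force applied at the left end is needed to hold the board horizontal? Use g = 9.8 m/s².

Take moments about the right end.
Beam weight: 29 × 9.8 = 284.2 N down at 2.58 m → arm 2.58 m, τ = 284.2 × 2.58 = 733.2 N·m counterclockwise.
Load: 28.3 × 9.8 = 277.3 N down at 0.76 m → arm 4.4 m, τ = 277.3 × 4.4 = 1220 N·m counterclockwise.
Sign: 19.4 × 9.8 = 190.1 N down at 4.41 m → arm 0.75 m, τ = 190.1 × 0.75 = 142.6 N·m counterclockwise.
Bucket of sand: 23.6 × 9.8 = 231.3 N down at 4.86 m → arm 0.3 m, τ = 231.3 × 0.3 = 69.39 N·m counterclockwise.
Box: 31.4 × 9.8 = 307.7 N down at 1.61 m → arm 3.55 m, τ = 307.7 × 3.55 = 1092 N·m counterclockwise.
Net moment of the loads = 3257 N·m counterclockwise.
The upward force F acts at the left end, arm 5.16 m, giving F × 5.16 clockwise.
Balancing moments: F × 5.16 = 3257, giving F = 3257 / 5.16 = 631 N.

F ≈ 631 N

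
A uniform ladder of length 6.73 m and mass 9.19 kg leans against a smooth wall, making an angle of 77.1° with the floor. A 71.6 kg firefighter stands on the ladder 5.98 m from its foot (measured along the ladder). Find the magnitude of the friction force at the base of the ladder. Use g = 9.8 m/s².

Take moments about the foot of the ladder.
Ladder weight 9.19×9.8 = 90.06 N acts at 3.365 m along the ladder; its horizontal arm is 3.365·cos77.1° = 0.7512 m → τ = 67.65 N·m clockwise.
Firefighter: 71.6×9.8 = 701.7 N at 5.98 m → arm 1.335 m → τ = 936.8 N·m clockwise.
Wall normal N acts horizontally at the top; its moment arm is the height L sinθ = 6.73·sin77.1° = 6.56 m, counterclockwise.
Setting net torque to zero: N × 6.56 = 1004 → N = 153 N.
ΣFx = 0: friction at the foot balances the wall's push, so f = N_wall = 153 N.

f ≈ 153 N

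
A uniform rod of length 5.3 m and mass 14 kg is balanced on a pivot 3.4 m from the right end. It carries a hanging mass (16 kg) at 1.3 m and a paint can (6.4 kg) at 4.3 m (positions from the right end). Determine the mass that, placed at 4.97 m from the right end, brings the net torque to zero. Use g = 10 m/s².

About the pivot (at 3.4 m from the right end):
Beam weight: 14 × 10 = 140 N down at 2.65 m → arm 0.75 m, τ = 140 × 0.75 = 105 N·m clockwise.
Hanging mass: 16 × 10 = 160 N down at 1.3 m → arm 2.1 m, τ = 160 × 2.1 = 336 N·m clockwise.
Paint can: 6.4 × 10 = 64 N down at 4.3 m → arm 0.9 m, τ = 64 × 0.9 = 57.6 N·m counterclockwise.
Net moment of known loads = 383.4 N·m clockwise.
An unknown mass m at 4.97 m has arm 1.57 m; its moment is m·g·1.57 counterclockwise.
Στ = 0 ⇒ m × 10 × 1.57 = 383.4 ⇒ m = 383.4 / (10 × 1.57) = 24.4 kg.

m ≈ 24.4 kg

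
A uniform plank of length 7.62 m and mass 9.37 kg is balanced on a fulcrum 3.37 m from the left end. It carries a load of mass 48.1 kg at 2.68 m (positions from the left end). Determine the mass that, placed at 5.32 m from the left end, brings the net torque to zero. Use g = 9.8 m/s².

Taking torques about the fulcrum (at 3.37 m from the left end):
Beam weight: 9.37 × 9.8 = 91.83 N down at 3.81 m → arm 0.44 m, τ = 91.83 × 0.44 = 40.41 N·m clockwise.
Load: 48.1 × 9.8 = 471.4 N down at 2.68 m → arm 0.69 m, τ = 471.4 × 0.69 = 325.3 N·m counterclockwise.
Net moment of known loads = 284.9 N·m counterclockwise.
An unknown mass m at 5.32 m has arm 1.95 m; its moment is m·g·1.95 clockwise.
For rotational equilibrium, m × 9.8 × 1.95 = 284.9, so m = 284.9 / (9.8 × 1.95) = 14.9 kg.

m ≈ 14.9 kg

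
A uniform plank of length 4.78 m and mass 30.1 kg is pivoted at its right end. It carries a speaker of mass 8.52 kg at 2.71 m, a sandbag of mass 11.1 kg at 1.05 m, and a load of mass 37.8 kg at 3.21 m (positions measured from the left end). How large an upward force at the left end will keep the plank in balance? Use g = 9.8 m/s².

Choose the right end as the axis so the unknown pivot reaction has zero arm there.
Beam weight: 30.1 × 9.8 = 295 N down at 2.39 m → arm 2.39 m, τ = 295 × 2.39 = 705.1 N·m counterclockwise.
Speaker: 8.52 × 9.8 = 83.5 N down at 2.71 m → arm 2.07 m, τ = 83.5 × 2.07 = 172.8 N·m counterclockwise.
Sandbag: 11.1 × 9.8 = 108.8 N down at 1.05 m → arm 3.73 m, τ = 108.8 × 3.73 = 405.8 N·m counterclockwise.
Load: 37.8 × 9.8 = 370.4 N down at 3.21 m → arm 1.57 m, τ = 370.4 × 1.57 = 581.5 N·m counterclockwise.
Net moment of the loads = 1865 N·m counterclockwise.
The upward force F acts at the left end, arm 4.78 m, giving F × 4.78 clockwise.
Στ = 0 ⇒ F × 4.78 = 1865 ⇒ F = 1865 / 4.78 = 390 N.

F ≈ 390 N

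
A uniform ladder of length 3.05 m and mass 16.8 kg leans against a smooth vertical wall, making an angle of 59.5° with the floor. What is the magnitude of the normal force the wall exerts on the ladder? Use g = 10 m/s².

Choose the foot of the ladder as the axis so the floor normal and friction both act there and drop out.
Ladder weight 16.8×10 = 168 N acts at 1.525 m along the ladder; its horizontal arm is 1.525·cos59.5° = 0.774 m → τ = 130 N·m clockwise.
Wall normal N acts horizontally at the top; its moment arm is the height L sinθ = 3.05·sin59.5° = 2.628 m, counterclockwise.
Στ = 0 ⇒ N × 2.628 = 130 ⇒ N = 49.5 N.

N_wall ≈ 49.5 N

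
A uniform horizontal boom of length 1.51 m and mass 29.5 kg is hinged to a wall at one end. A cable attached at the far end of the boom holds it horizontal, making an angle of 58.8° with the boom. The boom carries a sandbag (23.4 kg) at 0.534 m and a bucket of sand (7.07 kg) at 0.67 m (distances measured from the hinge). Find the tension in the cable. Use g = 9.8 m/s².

Sum moments about the hinge (the unknown hinge reaction has zero arm there).
Beam weight: 29.5 × 9.8 = 289.1 N down at 0.755 m → arm 0.755 m, τ = 289.1 × 0.755 = 218.3 N·m clockwise.
Sandbag: 23.4 × 9.8 = 229.3 N down at 0.534 m → arm 0.534 m, τ = 229.3 × 0.534 = 122.4 N·m clockwise.
Bucket of sand: 7.07 × 9.8 = 69.29 N down at 0.67 m → arm 0.67 m, τ = 69.29 × 0.67 = 46.42 N·m clockwise.
Total clockwise load moment = 387.1 N·m.
The cable tension T acts at 1.51 m; only its component perpendicular to the boom, T sinθ, produces torque. sin 58.8° = 0.8554.
For rotational equilibrium, T × 1.51 × 0.8554 = 387.1, so T = 387.1 / 1.292 = 300 N.

T ≈ 300 N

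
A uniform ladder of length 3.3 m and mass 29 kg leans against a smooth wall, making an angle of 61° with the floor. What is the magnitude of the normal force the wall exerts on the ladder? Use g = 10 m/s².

N_wall ≈ 80.4 N

Taking torques about the foot of the ladder:
Ladder weight 29×10 = 290 N acts at 1.65 m along the ladder; its horizontal arm is 1.65·cos61° = 0.7999 m → τ = 232 N·m clockwise.
Wall normal N acts horizontally at the top; its moment arm is the height L sinθ = 3.3·sin61° = 2.886 m, counterclockwise.
Στ = 0 ⇒ N × 2.886 = 232 ⇒ N = 80.4 N.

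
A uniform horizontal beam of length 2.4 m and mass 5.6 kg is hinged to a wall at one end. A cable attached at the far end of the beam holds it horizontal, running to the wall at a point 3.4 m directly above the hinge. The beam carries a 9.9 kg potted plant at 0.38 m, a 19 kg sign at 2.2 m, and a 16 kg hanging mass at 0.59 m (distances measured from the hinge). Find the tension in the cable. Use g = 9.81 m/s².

T ≈ 309 N

Take moments about the hinge.
Beam weight: 5.6 × 9.81 = 54.94 N down at 1.2 m → arm 1.2 m, τ = 54.94 × 1.2 = 65.93 N·m clockwise.
Potted plant: 9.9 × 9.81 = 97.12 N down at 0.38 m → arm 0.38 m, τ = 97.12 × 0.38 = 36.91 N·m clockwise.
Sign: 19 × 9.81 = 186.4 N down at 2.2 m → arm 2.2 m, τ = 186.4 × 2.2 = 410.1 N·m clockwise.
Hanging mass: 16 × 9.81 = 157 N down at 0.59 m → arm 0.59 m, τ = 157 × 0.59 = 92.63 N·m clockwise.
Total clockwise load moment = 605.6 N·m.
The cable tension T acts at 2.4 m; only its component perpendicular to the beam, T sinθ, produces torque. sinθ = h/√(h²+d²) = 3.4/√(3.4²+2.4²) = 0.817.
Balancing moments: T × 2.4 × 0.817 = 605.6, giving T = 605.6 / 1.961 = 309 N.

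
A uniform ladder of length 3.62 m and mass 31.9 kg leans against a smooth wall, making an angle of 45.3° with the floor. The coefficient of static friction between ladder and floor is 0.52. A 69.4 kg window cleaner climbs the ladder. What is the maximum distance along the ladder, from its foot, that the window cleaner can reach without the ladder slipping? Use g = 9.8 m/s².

d ≈ 1.94 m

Taking torques about the foot of the ladder:
Ladder weight 31.9×9.8 = 312.6 N acts at 1.81 m along the ladder; its horizontal arm is 1.81·cos45.3° = 1.273 m → τ = 397.9 N·m clockwise.
Window cleaner weight 69.4×9.8 = 680.1 N at distance d → arm d·cos45.3° → τ = 680.1·d·0.7034 clockwise.
Wall normal N at the top has arm L sinθ = 2.573 m counterclockwise, so Στ = 0 gives N·2.573 = 397.9 + 478.4·d.
ΣFy = 0 ⇒ N_floor = 992.7 N, so the maximum friction is μ_s·N_floor = 0.52×992.7 = 516.2 N. ΣFx = 0 ⇒ N_wall = f, so at the slipping point N = 516.2 N.
Substituting: 516.2×2.573 = 397.9 + 478.4·d ⇒ d = (1328 − 397.9) / 478.4 = 1.94 m.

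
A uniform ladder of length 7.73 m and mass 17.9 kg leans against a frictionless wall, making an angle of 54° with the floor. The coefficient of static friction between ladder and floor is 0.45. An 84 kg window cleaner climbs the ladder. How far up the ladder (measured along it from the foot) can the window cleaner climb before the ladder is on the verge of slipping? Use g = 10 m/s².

d ≈ 4.98 m

Take moments about the foot of the ladder.
Ladder weight 17.9×10 = 179 N acts at 3.865 m along the ladder; its horizontal arm is 3.865·cos54° = 2.272 m → τ = 406.7 N·m clockwise.
Window cleaner weight 84×10 = 840 N at distance d → arm d·cos54° → τ = 840·d·0.5878 clockwise.
Wall normal N at the top has arm L sinθ = 6.254 m counterclockwise, so Στ = 0 gives N·6.254 = 406.7 + 493.8·d.
ΣFy = 0 ⇒ N_floor = 1019 N, so the maximum friction is μ_s·N_floor = 0.45×1019 = 458.6 N. ΣFx = 0 ⇒ N_wall = f, so at the slipping point N = 458.6 N.
Substituting: 458.6×6.254 = 406.7 + 493.8·d ⇒ d = (2868 − 406.7) / 493.8 = 4.98 m.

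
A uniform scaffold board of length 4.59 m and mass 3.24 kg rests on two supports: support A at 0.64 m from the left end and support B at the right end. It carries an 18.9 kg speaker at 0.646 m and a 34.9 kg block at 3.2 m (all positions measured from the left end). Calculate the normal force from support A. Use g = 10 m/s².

R_A ≈ 330 N

Taking torques about support B:
Beam weight: 3.24 × 10 = 32.4 N down at 2.295 m → arm 2.295 m, τ = 32.4 × 2.295 = 74.36 N·m counterclockwise.
Speaker: 18.9 × 10 = 189 N down at 0.646 m → arm 3.944 m, τ = 189 × 3.944 = 745.4 N·m counterclockwise.
Block: 34.9 × 10 = 349 N down at 3.2 m → arm 1.39 m, τ = 349 × 1.39 = 485.1 N·m counterclockwise.
Net load moment about support B = 1305 N·m counterclockwise.
Reaction R at support A is upward at 0.64 m, arm 3.95 m → moment R × 3.95 clockwise.
Balancing moments: R × 3.95 = 1305, giving R = 330 N.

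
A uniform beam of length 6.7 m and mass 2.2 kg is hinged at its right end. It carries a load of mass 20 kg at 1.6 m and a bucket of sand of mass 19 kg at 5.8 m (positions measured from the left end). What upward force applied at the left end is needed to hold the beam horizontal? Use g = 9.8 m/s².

Sum moments about the right end (the unknown pivot reaction has zero arm there).
Beam weight: 2.2 × 9.8 = 21.56 N down at 3.35 m → arm 3.35 m, τ = 21.56 × 3.35 = 72.23 N·m counterclockwise.
Load: 20 × 9.8 = 196 N down at 1.6 m → arm 5.1 m, τ = 196 × 5.1 = 999.6 N·m counterclockwise.
Bucket of sand: 19 × 9.8 = 186.2 N down at 5.8 m → arm 0.9 m, τ = 186.2 × 0.9 = 167.6 N·m counterclockwise.
Net moment of the loads = 1239 N·m counterclockwise.
The upward force F acts at the left end, arm 6.7 m, giving F × 6.7 clockwise.
For rotational equilibrium, F × 6.7 = 1239, so F = 1239 / 6.7 = 185 N.

F ≈ 185 N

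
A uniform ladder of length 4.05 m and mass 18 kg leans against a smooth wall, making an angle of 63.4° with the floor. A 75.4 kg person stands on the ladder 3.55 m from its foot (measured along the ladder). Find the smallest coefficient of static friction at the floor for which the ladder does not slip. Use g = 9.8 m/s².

μ_min ≈ 0.403

Take moments about the foot of the ladder.
Ladder weight 18×9.8 = 176.4 N acts at 2.025 m along the ladder; its horizontal arm is 2.025·cos63.4° = 0.9067 m → τ = 159.9 N·m clockwise.
Person: 75.4×9.8 = 738.9 N at 3.55 m → arm 1.59 m → τ = 1175 N·m clockwise.
Wall normal N acts horizontally at the top; its moment arm is the height L sinθ = 4.05·sin63.4° = 3.621 m, counterclockwise.
Στ = 0 ⇒ N × 3.621 = 1335 ⇒ N = 368.7 N.
ΣFx = 0 ⇒ f = N_wall = 368.7 N. ΣFy = 0 ⇒ N_floor = 915.3 N.
μ_min = f / N_floor = 368.7 / 915.3 = 0.403.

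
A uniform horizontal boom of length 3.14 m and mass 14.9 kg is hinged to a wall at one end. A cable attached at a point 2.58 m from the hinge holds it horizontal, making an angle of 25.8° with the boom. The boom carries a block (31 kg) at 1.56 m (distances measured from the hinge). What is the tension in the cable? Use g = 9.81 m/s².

T ≈ 627 N

Take moments about the hinge.
Beam weight: 14.9 × 9.81 = 146.2 N down at 1.57 m → arm 1.57 m, τ = 146.2 × 1.57 = 229.5 N·m clockwise.
Block: 31 × 9.81 = 304.1 N down at 1.56 m → arm 1.56 m, τ = 304.1 × 1.56 = 474.4 N·m clockwise.
Total clockwise load moment = 703.9 N·m.
The cable tension T acts at 2.58 m; only its component perpendicular to the boom, T sinθ, produces torque. sin 25.8° = 0.4352.
Balancing moments: T × 2.58 × 0.4352 = 703.9, giving T = 703.9 / 1.123 = 627 N.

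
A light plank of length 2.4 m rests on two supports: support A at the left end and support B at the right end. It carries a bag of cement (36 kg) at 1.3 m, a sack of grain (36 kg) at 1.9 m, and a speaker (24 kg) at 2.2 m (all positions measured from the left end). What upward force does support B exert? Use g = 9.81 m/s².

Sum moments about support A (its reaction then has zero moment arm).
Bag of cement: 36 × 9.81 = 353.2 N down at 1.3 m → arm 1.3 m, τ = 353.2 × 1.3 = 459.2 N·m clockwise.
Sack of grain: 36 × 9.81 = 353.2 N down at 1.9 m → arm 1.9 m, τ = 353.2 × 1.9 = 671.1 N·m clockwise.
Speaker: 24 × 9.81 = 235.4 N down at 2.2 m → arm 2.2 m, τ = 235.4 × 2.2 = 517.9 N·m clockwise.
Net load moment about support A = 1648 N·m clockwise.
Reaction R at support B is upward at 2.4 m, arm 2.4 m → moment R × 2.4 counterclockwise.
Στ = 0 ⇒ R × 2.4 = 1648 ⇒ R = 687 N.

R_B ≈ 687 N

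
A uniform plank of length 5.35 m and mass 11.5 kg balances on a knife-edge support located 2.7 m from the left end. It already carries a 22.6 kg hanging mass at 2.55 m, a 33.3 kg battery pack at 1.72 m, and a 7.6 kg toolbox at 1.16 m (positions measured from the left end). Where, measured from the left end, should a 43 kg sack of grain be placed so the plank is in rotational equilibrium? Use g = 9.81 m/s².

Sum moments about the knife-edge support (at 2.7 m from the left end) (the support reaction has zero arm there).
Beam weight: 11.5 × 9.81 = 112.8 N down at 2.675 m → arm 0.025 m, τ = 112.8 × 0.025 = 2.82 N·m counterclockwise.
Hanging mass: 22.6 × 9.81 = 221.7 N down at 2.55 m → arm 0.15 m, τ = 221.7 × 0.15 = 33.25 N·m counterclockwise.
Battery pack: 33.3 × 9.81 = 326.7 N down at 1.72 m → arm 0.98 m, τ = 326.7 × 0.98 = 320.2 N·m counterclockwise.
Toolbox: 7.6 × 9.81 = 74.56 N down at 1.16 m → arm 1.54 m, τ = 74.56 × 1.54 = 114.8 N·m counterclockwise.
Net moment of existing loads = 471.1 N·m counterclockwise.
The sack of grain weighs 43 × 9.81 = 421.8 N and must supply an equal clockwise moment, so its lever arm about the knife-edge support is 471.1 / 421.8 = 1.12 m.
That puts it at 2.7 + 1.12 = 3.82 m from the left end.

x ≈ 3.82 m from the left end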